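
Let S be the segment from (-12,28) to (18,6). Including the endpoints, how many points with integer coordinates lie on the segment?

3

The number of lattice points on a segment between lattice points is gcd(|Δx|,|Δy|) + 1 = gcd(30,22) + 1 = 2 + 1 = 3.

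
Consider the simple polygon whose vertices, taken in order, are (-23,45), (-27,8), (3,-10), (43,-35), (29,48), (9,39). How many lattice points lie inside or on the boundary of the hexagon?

3350

By the shoelace formula, twice the signed area is |((-23)·8 − (-27)·45) + ((-27)·(-10) − 3·8) + (3·(-35) − 43·(-10)) + (43·48 − 29·(-35)) + (29·39 − 9·48) + (9·45 − (-23)·39)| = 6682, so the area is 3341.
The number of boundary lattice points is Σ gcd(|Δx|,|Δy|) = gcd(4,37) + gcd(30,18) + gcd(40,25) + gcd(14,83) + gcd(20,9) + gcd(32,6) = 1+6+5+1+1+2 = 16.
Pick's theorem gives I = A − B/2 + 1 = 3341 − 16/2 + 1 = 3334, so the closed region contains I + B = 3334 + 16 = 3350 lattice points.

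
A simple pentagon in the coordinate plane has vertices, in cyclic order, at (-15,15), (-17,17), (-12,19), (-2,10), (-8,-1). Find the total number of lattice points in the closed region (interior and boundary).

131

The shoelace formula gives twice the area as |((-15)·17 − (-17)·15) + ((-17)·19 − (-12)·17) + ((-12)·10 − (-2)·19) + ((-2)·(-1) − (-8)·10) + ((-8)·15 − (-15)·(-1))| = 254, so the area is 127.
Along each edge there are gcd(|Δx|,|Δy|)+1 lattice points, so counting each shared vertex once the boundary has gcd(2,2) + gcd(5,2) + gcd(10,9) + gcd(6,11) + gcd(7,16) = 2+1+1+1+1 = 6.
Pick's theorem gives I = A − B/2 + 1 = 127 − 6/2 + 1 = 125, so the closed region contains I + B = 125 + 6 = 131 lattice points.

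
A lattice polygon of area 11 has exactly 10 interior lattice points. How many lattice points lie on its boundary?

Pick's theorem gives A = I + B/2 − 1, so B = 2(A − I + 1) = 2(11 − 10 + 1) = 4.

4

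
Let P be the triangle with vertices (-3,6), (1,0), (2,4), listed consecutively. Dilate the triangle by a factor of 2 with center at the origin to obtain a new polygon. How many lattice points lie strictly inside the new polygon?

Using the shoelace formula, 2A = |[(-3)·0 − 1·6] + [1·4 − 2·0] + [2·6 − (-3)·4]| = 22, so the area is 11.
Along each edge there are gcd(|Δx|,|Δy|)+1 lattice points, so counting each shared vertex once the boundary has gcd(4,6) + gcd(1,4) + gcd(5,2) = 2+1+1 = 4.
Scaling by 2 multiplies the area by 2² = 4 (so the new area is 44) and multiplies the boundary lattice-point count by 2, giving 8.
By Pick's theorem, the interior count of the dilated polygon is 44 − 8/2 + 1 = 41.

41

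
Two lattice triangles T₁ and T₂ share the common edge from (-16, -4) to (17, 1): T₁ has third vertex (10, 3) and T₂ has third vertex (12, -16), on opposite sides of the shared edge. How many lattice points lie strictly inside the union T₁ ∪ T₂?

The union is the simple quadrilateral with vertices (-16, -4), (10, 3), (17, 1), (12, -16) in order.
By the shoelace formula, twice the signed area is |[(-16)·3 − 10·(-4)] + [10·1 − 17·3] + [17·(-16) − 12·1] + [12·(-4) − (-16)·(-16)]| = 637, so the area is 637/2.
Along each edge there are gcd(|Δx|,|Δy|)+1 lattice points, so counting each shared vertex once the boundary has gcd(26,7) + gcd(7,2) + gcd(5,17) + gcd(28,12) = 1+1+1+4 = 7.
By Pick's theorem I = A − B/2 + 1 = 637/2 − 7/2 + 1 = 316.

316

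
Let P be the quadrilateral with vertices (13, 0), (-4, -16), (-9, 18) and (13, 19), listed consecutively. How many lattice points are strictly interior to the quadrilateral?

By the shoelace formula, twice the signed area is |(13·(-16) − (-4)·0) + ((-4)·18 − (-9)·(-16)) + ((-9)·19 − 13·18) + (13·0 − 13·19)| = 1076, so the area is 538.
Along each edge there are gcd(|Δx|,|Δy|)+1 lattice points, so counting each shared vertex once the boundary has gcd(17,16) + gcd(5,34) + gcd(22,1) + gcd(0,19) = 1+1+1+19 = 22.
Pick's theorem gives I = A − B/2 + 1 = 538 − 22/2 + 1 = 528.

528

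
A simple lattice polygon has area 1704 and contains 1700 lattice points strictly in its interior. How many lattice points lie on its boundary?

10

Pick's theorem gives A = I + B/2 − 1, so B = 2(A − I + 1) = 2(1704 − 1700 + 1) = 10.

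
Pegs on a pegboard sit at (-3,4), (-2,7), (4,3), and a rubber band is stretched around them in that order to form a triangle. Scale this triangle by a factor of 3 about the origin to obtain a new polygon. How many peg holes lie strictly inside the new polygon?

The shoelace formula gives twice the area as |((-3)·7 − (-2)·4) + ((-2)·3 − 4·7) + (4·4 − (-3)·3)| = 22, so the area is 11.
Summing gcd(|Δx|,|Δy|) over the edges gives the boundary count: gcd(1,3) + gcd(6,4) + gcd(7,1) = 1+2+1 = 4.
Scaling by 3 multiplies the area by 3² = 9 (so the new area is 99) and multiplies the boundary lattice-point count by 3, giving 12.
By Pick's theorem, the interior count of the dilated polygon is 99 − 12/2 + 1 = 94.

94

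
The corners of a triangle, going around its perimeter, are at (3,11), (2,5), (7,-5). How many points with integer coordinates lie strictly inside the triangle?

16

The shoelace formula gives twice the area as |[3·5 − 2·11] + [2·(-5) − 7·5] + [7·11 − 3·(-5)]| = 40, so the area is 20.
The number of boundary lattice points is Σ gcd(|Δx|,|Δy|) = gcd(1,6) + gcd(5,10) + gcd(4,16) = 1+5+4 = 10.
By Pick's theorem A = I + B/2 − 1, so I = 20 − 10/2 + 1 = 16.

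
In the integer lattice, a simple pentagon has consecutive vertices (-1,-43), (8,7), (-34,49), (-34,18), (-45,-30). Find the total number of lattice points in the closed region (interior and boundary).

By the shoelace formula, twice the signed area is |[(-1)·7 − 8·(-43)] + [8·49 − (-34)·7] + [(-34)·18 − (-34)·49] + [(-34)·(-30) − (-45)·18] + [(-45)·(-43) − (-1)·(-30)]| = 5756, so the area is 2878.
The number of boundary lattice points is Σ gcd(|Δx|,|Δy|) = gcd(9,50) + gcd(42,42) + gcd(0,31) + gcd(11,48) + gcd(44,13) = 1+42+31+1+1 = 76.
Pick's theorem gives I = A − B/2 + 1 = 2878 − 76/2 + 1 = 2841, so the closed region contains I + B = 2841 + 76 = 2917 lattice points.

2917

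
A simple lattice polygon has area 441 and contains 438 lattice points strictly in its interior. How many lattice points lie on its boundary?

8

Pick's theorem gives A = I + B/2 − 1, so B = 2(A − I + 1) = 2(441 − 438 + 1) = 8.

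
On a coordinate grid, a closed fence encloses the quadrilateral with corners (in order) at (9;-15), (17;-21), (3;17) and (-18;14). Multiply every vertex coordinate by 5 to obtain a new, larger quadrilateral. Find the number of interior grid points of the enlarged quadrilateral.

By the shoelace formula, twice the signed area is |[9·(-21) − 17·(-15)] + [17·17 − 3·(-21)] + [3·14 − (-18)·17] + [(-18)·(-15) − 9·14]| = 910, so the area is 455.
Along each edge there are gcd(|Δx|,|Δy|)+1 lattice points, so counting each shared vertex once the boundary has gcd(8,6) + gcd(14,38) + gcd(21,3) + gcd(27,29) = 2+2+3+1 = 8.
Scaling by 5 multiplies the area by 5² = 25 (so the new area is 11375) and multiplies the boundary lattice-point count by 5, giving 40.
By Pick's theorem, the interior count of the dilated polygon is 11375 − 40/2 + 1 = 11356.

11356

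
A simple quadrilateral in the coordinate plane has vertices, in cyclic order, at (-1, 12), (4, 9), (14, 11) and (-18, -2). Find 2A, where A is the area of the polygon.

187

By the shoelace formula, twice the signed area is |((-1)·9 − 4·12) + (4·11 − 14·9) + (14·(-2) − (-18)·11) + ((-18)·12 − (-1)·(-2))| = 187, so the area is 187/2.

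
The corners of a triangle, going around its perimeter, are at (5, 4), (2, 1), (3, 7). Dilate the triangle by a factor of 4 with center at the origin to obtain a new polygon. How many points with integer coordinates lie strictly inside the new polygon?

111

The shoelace formula gives twice the area as |[5·1 − 2·4] + [2·7 − 3·1] + [3·4 − 5·7]| = 15, so the area is 15/2.
The number of boundary lattice points is Σ gcd(|Δx|,|Δy|) = gcd(3,3) + gcd(1,6) + gcd(2,3) = 3+1+1 = 5.
Scaling by 4 multiplies the area by 4² = 16 (so the new area is 120) and multiplies the boundary lattice-point count by 4, giving 20.
By Pick's theorem, the interior count of the dilated polygon is 120 − 20/2 + 1 = 111.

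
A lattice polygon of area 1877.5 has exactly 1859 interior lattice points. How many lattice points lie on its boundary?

39

Pick's theorem gives A = I + B/2 − 1, so B = 2(A − I + 1) = 2(1877.5 − 1859 + 1) = 39.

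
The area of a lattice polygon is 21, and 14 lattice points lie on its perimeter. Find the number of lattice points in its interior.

From Pick's theorem, I = A − B/2 + 1 = 21 − 14/2 + 1 = 15.

15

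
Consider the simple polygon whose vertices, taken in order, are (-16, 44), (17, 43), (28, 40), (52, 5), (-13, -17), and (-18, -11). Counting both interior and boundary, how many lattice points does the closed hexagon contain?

2929

Using the shoelace formula, 2A = |[(-16)·43 − 17·44] + [17·40 − 28·43] + [28·5 − 52·40] + [52·(-17) − (-13)·5] + [(-13)·(-11) − (-18)·(-17)] + [(-18)·44 − (-16)·(-11)]| = 5850, so the area is 2925.
Summing gcd(|Δx|,|Δy|) over the edges gives the boundary count: gcd(33,1) + gcd(11,3) + gcd(24,35) + gcd(65,22) + gcd(5,6) + gcd(2,55) = 1+1+1+1+1+1 = 6.
Pick's theorem gives I = A − B/2 + 1 = 2925 − 6/2 + 1 = 2923, so the closed region contains I + B = 2923 + 6 = 2929 lattice points.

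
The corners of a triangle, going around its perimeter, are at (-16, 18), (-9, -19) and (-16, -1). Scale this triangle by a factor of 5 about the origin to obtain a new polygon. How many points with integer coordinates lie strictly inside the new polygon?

Using the shoelace formula, 2A = |[(-16)·(-19) − (-9)·18] + [(-9)·(-1) − (-16)·(-19)] + [(-16)·18 − (-16)·(-1)]| = 133, so the area is 66.5.
Along each edge there are gcd(|Δx|,|Δy|)+1 lattice points, so counting each shared vertex once the boundary has gcd(7,37) + gcd(7,18) + gcd(0,19) = 1+1+19 = 21.
Scaling by 5 multiplies the area by 5² = 25 (so the new area is 3325/2) and multiplies the boundary lattice-point count by 5, giving 105.
By Pick's theorem, the interior count of the dilated polygon is 3325/2 − 105/2 + 1 = 1611.

1611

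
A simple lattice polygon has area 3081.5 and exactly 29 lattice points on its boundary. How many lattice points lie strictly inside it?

Pick's theorem A = I + B/2 − 1 rearranges to I = A − B/2 + 1 = 3081.5 − 29/2 + 1 = 3068.

3068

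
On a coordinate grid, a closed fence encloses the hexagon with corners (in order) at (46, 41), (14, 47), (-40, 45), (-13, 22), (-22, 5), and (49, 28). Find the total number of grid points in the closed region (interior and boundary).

2046

The shoelace formula gives twice the area as |[46·47 − 14·41] + [14·45 − (-40)·47] + [(-40)·22 − (-13)·45] + [(-13)·5 − (-22)·22] + [(-22)·28 − 49·5] + [49·41 − 46·28]| = 4082, so the area is 2041.
The number of boundary lattice points is Σ gcd(|Δx|,|Δy|) = gcd(32,6) + gcd(54,2) + gcd(27,23) + gcd(9,17) + gcd(71,23) + gcd(3,13) = 2+2+1+1+1+1 = 8.
Pick's theorem gives I = A − B/2 + 1 = 2041 − 8/2 + 1 = 2038, so the closed region contains I + B = 2038 + 8 = 2046 lattice points.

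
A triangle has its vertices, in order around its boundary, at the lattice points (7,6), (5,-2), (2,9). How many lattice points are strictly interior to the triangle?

22

Using the shoelace formula, 2A = |[7·(-2) − 5·6] + [5·9 − 2·(-2)] + [2·6 − 7·9]| = 46, so the area is 23.
Summing gcd(|Δx|,|Δy|) over the edges gives the boundary count: gcd(2,8) + gcd(3,11) + gcd(5,3) = 2+1+1 = 4.
By Pick's theorem A = I + B/2 − 1, so I = 23 − 4/2 + 1 = 22.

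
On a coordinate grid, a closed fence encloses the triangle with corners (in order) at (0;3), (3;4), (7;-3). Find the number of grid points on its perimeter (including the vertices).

3

The number of boundary lattice points is Σ gcd(|Δx|,|Δy|) = gcd(3,1) + gcd(4,7) + gcd(7,6) = 1+1+1 = 3.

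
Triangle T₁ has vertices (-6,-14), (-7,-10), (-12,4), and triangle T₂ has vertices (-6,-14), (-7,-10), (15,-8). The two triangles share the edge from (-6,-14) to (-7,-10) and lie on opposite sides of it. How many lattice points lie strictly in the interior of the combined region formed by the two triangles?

43

The union is the simple quadrilateral with vertices (-6,-14), (-12,4), (-7,-10), (15,-8) in order.
By the shoelace formula, twice the signed area is |[(-6)·4 − (-12)·(-14)] + [(-12)·(-10) − (-7)·4] + [(-7)·(-8) − 15·(-10)] + [15·(-14) − (-6)·(-8)]| = 96, so the area is 48.
The number of boundary lattice points is Σ gcd(|Δx|,|Δy|) = gcd(6,18) + gcd(5,14) + gcd(22,2) + gcd(21,6) = 6+1+2+3 = 12.
By Pick's theorem I = A − B/2 + 1 = 48 − 12/2 + 1 = 43.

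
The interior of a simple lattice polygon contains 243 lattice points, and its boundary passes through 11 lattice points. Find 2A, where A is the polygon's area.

495

Pick's theorem states A = I + B/2 − 1, so A = 243 + 11/2 − 1 = 495/2.
Hence 2A = 495.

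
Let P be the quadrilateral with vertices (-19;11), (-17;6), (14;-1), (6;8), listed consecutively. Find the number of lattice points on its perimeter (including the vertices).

4

Along each edge there are gcd(|Δx|,|Δy|)+1 lattice points, so counting each shared vertex once the boundary has gcd(2,5) + gcd(31,7) + gcd(8,9) + gcd(25,3) = 1+1+1+1 = 4.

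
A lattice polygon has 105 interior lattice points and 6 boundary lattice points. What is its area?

107

Pick's theorem states A = I + B/2 − 1, so A = 105 + 6/2 − 1 = 107.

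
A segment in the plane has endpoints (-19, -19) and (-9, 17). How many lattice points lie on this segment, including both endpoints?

The number of lattice points on a segment between lattice points is gcd(|Δx|,|Δy|) + 1 = gcd(10,36) + 1 = 2 + 1 = 3.

3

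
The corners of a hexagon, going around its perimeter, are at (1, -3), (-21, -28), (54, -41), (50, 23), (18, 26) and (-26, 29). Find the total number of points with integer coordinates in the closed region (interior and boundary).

By the shoelace formula, twice the signed area is |(1·(-28) − (-21)·(-3)) + ((-21)·(-41) − 54·(-28)) + (54·23 − 50·(-41)) + (50·26 − 18·23) + (18·29 − (-26)·26) + ((-26)·(-3) − 1·29)| = 7707, so the area is 3853.5.
Along each edge there are gcd(|Δx|,|Δy|)+1 lattice points, so counting each shared vertex once the boundary has gcd(22,25) + gcd(75,13) + gcd(4,64) + gcd(32,3) + gcd(44,3) + gcd(27,32) = 1+1+4+1+1+1 = 9.
Pick's theorem gives I = A − B/2 + 1 = 3853.5 − 9/2 + 1 = 3850, so the closed region contains I + B = 3850 + 9 = 3859 lattice points.

3859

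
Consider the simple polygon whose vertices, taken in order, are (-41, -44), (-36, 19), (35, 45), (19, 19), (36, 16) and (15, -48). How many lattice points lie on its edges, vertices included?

10

Summing gcd(|Δx|,|Δy|) over the edges gives the boundary count: gcd(5,63) + gcd(71,26) + gcd(16,26) + gcd(17,3) + gcd(21,64) + gcd(56,4) = 1+1+2+1+1+4 = 10.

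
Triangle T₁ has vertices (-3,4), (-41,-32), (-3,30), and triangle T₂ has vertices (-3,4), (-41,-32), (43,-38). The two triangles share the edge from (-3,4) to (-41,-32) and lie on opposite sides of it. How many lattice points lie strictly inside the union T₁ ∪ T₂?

The union is the simple quadrilateral with vertices (-3,4), (-3,30), (-41,-32), (43,-38) in order.
Using the shoelace formula, 2A = |((-3)·30 − (-3)·4) + ((-3)·(-32) − (-41)·30) + ((-41)·(-38) − 43·(-32)) + (43·4 − (-3)·(-38))| = 4240, so the area is 2120.
Summing gcd(|Δx|,|Δy|) over the edges gives the boundary count: gcd(0,26) + gcd(38,62) + gcd(84,6) + gcd(46,42) = 26+2+6+2 = 36.
By Pick's theorem I = A − B/2 + 1 = 2120 − 36/2 + 1 = 2103.

2103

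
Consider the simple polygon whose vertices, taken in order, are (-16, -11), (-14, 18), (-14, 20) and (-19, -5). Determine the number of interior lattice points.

By the shoelace formula, twice the signed area is |[(-16)·18 − (-14)·(-11)] + [(-14)·20 − (-14)·18] + [(-14)·(-5) − (-19)·20] + [(-19)·(-11) − (-16)·(-5)]| = 109, so the area is 109/2.
Summing gcd(|Δx|,|Δy|) over the edges gives the boundary count: gcd(2,29) + gcd(0,2) + gcd(5,25) + gcd(3,6) = 1+2+5+3 = 11.
Pick's theorem gives I = A − B/2 + 1 = 109/2 − 11/2 + 1 = 50.

50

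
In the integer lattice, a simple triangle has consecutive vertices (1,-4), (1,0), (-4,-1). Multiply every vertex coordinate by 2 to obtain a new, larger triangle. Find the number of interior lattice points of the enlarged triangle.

The shoelace formula gives twice the area as |(1·0 − 1·(-4)) + (1·(-1) − (-4)·0) + ((-4)·(-4) − 1·(-1))| = 20, so the area is 10.
Along each edge there are gcd(|Δx|,|Δy|)+1 lattice points, so counting each shared vertex once the boundary has gcd(0,4) + gcd(5,1) + gcd(5,3) = 4+1+1 = 6.
Scaling by 2 multiplies the area by 2² = 4 (so the new area is 40) and multiplies the boundary lattice-point count by 2, giving 12.
By Pick's theorem, the interior count of the dilated polygon is 40 − 12/2 + 1 = 35.

35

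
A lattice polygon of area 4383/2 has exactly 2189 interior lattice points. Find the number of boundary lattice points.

7

Pick's theorem gives A = I + B/2 − 1, so B = 2(A − I + 1) = 2(4383/2 − 2189 + 1) = 7.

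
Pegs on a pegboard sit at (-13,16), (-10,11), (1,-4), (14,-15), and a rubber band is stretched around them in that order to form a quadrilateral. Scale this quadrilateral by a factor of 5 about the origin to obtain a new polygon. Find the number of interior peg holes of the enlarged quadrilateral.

By the shoelace formula, twice the signed area is |[(-13)·11 − (-10)·16] + [(-10)·(-4) − 1·11] + [1·(-15) − 14·(-4)] + [14·16 − (-13)·(-15)]| = 116, so the area is 58.
Along each edge there are gcd(|Δx|,|Δy|)+1 lattice points, so counting each shared vertex once the boundary has gcd(3,5) + gcd(11,15) + gcd(13,11) + gcd(27,31) = 1+1+1+1 = 4.
Scaling by 5 multiplies the area by 5² = 25 (so the new area is 1450) and multiplies the boundary lattice-point count by 5, giving 20.
By Pick's theorem, the interior count of the dilated polygon is 1450 − 20/2 + 1 = 1441.

1441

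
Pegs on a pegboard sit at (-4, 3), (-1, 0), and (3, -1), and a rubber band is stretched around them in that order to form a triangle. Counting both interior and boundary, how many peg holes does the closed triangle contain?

8

By the shoelace formula, twice the signed area is |[(-4)·0 − (-1)·3] + [(-1)·(-1) − 3·0] + [3·3 − (-4)·(-1)]| = 9, so the area is 9/2.
Along each edge there are gcd(|Δx|,|Δy|)+1 lattice points, so counting each shared vertex once the boundary has gcd(3,3) + gcd(4,1) + gcd(7,4) = 3+1+1 = 5.
Pick's theorem gives I = A − B/2 + 1 = 9/2 − 5/2 + 1 = 3, so the closed region contains I + B = 3 + 5 = 8 lattice points.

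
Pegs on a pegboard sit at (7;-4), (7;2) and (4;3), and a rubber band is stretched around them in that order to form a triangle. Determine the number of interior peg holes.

The shoelace formula gives twice the area as |[7·2 − 7·(-4)] + [7·3 − 4·2] + [4·(-4) − 7·3]| = 18, so the area is 9.
Summing gcd(|Δx|,|Δy|) over the edges gives the boundary count: gcd(0,6) + gcd(3,1) + gcd(3,7) = 6+1+1 = 8.
By Pick's theorem A = I + B/2 − 1, so I = 9 − 8/2 + 1 = 6.

6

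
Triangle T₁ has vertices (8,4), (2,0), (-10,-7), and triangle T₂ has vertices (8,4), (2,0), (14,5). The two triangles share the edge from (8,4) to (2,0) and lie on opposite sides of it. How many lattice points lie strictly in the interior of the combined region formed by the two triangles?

The union is the simple quadrilateral with vertices (8,4), (-10,-7), (2,0), (14,5) in order.
Using the shoelace formula, 2A = |[8·(-7) − (-10)·4] + [(-10)·0 − 2·(-7)] + [2·5 − 14·0] + [14·4 − 8·5]| = 24, so the area is 12.
Summing gcd(|Δx|,|Δy|) over the edges gives the boundary count: gcd(18,11) + gcd(12,7) + gcd(12,5) + gcd(6,1) = 1+1+1+1 = 4.
By Pick's theorem I = A − B/2 + 1 = 12 − 4/2 + 1 = 11.

11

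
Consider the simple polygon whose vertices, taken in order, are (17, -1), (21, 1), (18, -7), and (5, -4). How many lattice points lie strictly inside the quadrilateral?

48

The shoelace formula gives twice the area as |[17·1 − 21·(-1)] + [21·(-7) − 18·1] + [18·(-4) − 5·(-7)] + [5·(-1) − 17·(-4)]| = 101, so the area is 50.5.
Along each edge there are gcd(|Δx|,|Δy|)+1 lattice points, so counting each shared vertex once the boundary has gcd(4,2) + gcd(3,8) + gcd(13,3) + gcd(12,3) = 2+1+1+3 = 7.
Pick's theorem gives I = A − B/2 + 1 = 50.5 − 7/2 + 1 = 48.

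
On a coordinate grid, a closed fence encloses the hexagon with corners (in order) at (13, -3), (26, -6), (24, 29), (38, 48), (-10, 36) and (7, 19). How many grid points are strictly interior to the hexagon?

1027

Using the shoelace formula, 2A = |(13·(-6) − 26·(-3)) + (26·29 − 24·(-6)) + (24·48 − 38·29) + (38·36 − (-10)·48) + ((-10)·19 − 7·36) + (7·(-3) − 13·19)| = 2086, so the area is 1043.
The number of boundary lattice points is Σ gcd(|Δx|,|Δy|) = gcd(13,3) + gcd(2,35) + gcd(14,19) + gcd(48,12) + gcd(17,17) + gcd(6,22) = 1+1+1+12+17+2 = 34.
Pick's theorem gives I = A − B/2 + 1 = 1043 − 34/2 + 1 = 1027.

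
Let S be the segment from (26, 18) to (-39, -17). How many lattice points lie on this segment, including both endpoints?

The number of lattice points on a segment between lattice points is gcd(|Δx|,|Δy|) + 1 = gcd(65,35) + 1 = 5 + 1 = 6.

6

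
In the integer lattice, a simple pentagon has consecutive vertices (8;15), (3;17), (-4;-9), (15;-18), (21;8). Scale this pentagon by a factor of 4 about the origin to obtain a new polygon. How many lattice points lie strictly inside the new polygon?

The shoelace formula gives twice the area as |[8·17 − 3·15] + [3·(-9) − (-4)·17] + [(-4)·(-18) − 15·(-9)] + [15·8 − 21·(-18)] + [21·15 − 8·8]| = 1088, so the area is 544.
The number of boundary lattice points is Σ gcd(|Δx|,|Δy|) = gcd(5,2) + gcd(7,26) + gcd(19,9) + gcd(6,26) + gcd(13,7) = 1+1+1+2+1 = 6.
Scaling by 4 multiplies the area by 4² = 16 (so the new area is 8704) and multiplies the boundary lattice-point count by 4, giving 24.
By Pick's theorem, the interior count of the dilated polygon is 8704 − 24/2 + 1 = 8693.

8693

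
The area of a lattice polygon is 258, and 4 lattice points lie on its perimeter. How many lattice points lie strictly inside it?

257

Pick's theorem A = I + B/2 − 1 rearranges to I = A − B/2 + 1 = 258 − 4/2 + 1 = 257.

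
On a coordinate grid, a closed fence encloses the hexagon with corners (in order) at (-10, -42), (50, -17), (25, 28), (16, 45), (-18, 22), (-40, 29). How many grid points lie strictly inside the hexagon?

By the shoelace formula, twice the signed area is |((-10)·(-17) − 50·(-42)) + (50·28 − 25·(-17)) + (25·45 − 16·28) + (16·22 − (-18)·45) + ((-18)·29 − (-40)·22) + ((-40)·(-42) − (-10)·29)| = 8262, so the area is 4131.
The number of boundary lattice points is Σ gcd(|Δx|,|Δy|) = gcd(60,25) + gcd(25,45) + gcd(9,17) + gcd(34,23) + gcd(22,7) + gcd(30,71) = 5+5+1+1+1+1 = 14.
By Pick's theorem A = I + B/2 − 1, so I = 4131 − 14/2 + 1 = 4125.

4125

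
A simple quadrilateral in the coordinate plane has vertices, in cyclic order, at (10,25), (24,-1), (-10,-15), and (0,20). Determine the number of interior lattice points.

684

By the shoelace formula, twice the signed area is |(10·(-1) − 24·25) + (24·(-15) − (-10)·(-1)) + ((-10)·20 − 0·(-15)) + (0·25 − 10·20)| = 1380, so the area is 690.
The number of boundary lattice points is Σ gcd(|Δx|,|Δy|) = gcd(14,26) + gcd(34,14) + gcd(10,35) + gcd(10,5) = 2+2+5+5 = 14.
Pick's theorem gives I = A − B/2 + 1 = 690 − 14/2 + 1 = 684.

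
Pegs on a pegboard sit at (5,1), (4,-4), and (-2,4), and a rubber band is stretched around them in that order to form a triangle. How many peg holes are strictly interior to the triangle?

18

Using the shoelace formula, 2A = |[5·(-4) − 4·1] + [4·4 − (-2)·(-4)] + [(-2)·1 − 5·4]| = 38, so the area is 19.
Summing gcd(|Δx|,|Δy|) over the edges gives the boundary count: gcd(1,5) + gcd(6,8) + gcd(7,3) = 1+2+1 = 4.
Pick's theorem gives I = A − B/2 + 1 = 19 − 4/2 + 1 = 18.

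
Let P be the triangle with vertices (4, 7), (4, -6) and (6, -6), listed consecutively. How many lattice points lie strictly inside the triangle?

By the shoelace formula, twice the signed area is |[4·(-6) − 4·7] + [4·(-6) − 6·(-6)] + [6·7 − 4·(-6)]| = 26, so the area is 13.
Summing gcd(|Δx|,|Δy|) over the edges gives the boundary count: gcd(0,13) + gcd(2,0) + gcd(2,13) = 13+2+1 = 16.
Pick's theorem gives I = A − B/2 + 1 = 13 − 16/2 + 1 = 6.

6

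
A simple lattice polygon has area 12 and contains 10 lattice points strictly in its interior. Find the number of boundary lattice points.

6

Pick's theorem gives A = I + B/2 − 1, so B = 2(A − I + 1) = 2(12 − 10 + 1) = 6.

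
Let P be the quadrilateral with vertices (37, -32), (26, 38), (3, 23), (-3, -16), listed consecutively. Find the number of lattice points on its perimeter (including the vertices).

13

Summing gcd(|Δx|,|Δy|) over the edges gives the boundary count: gcd(11,70) + gcd(23,15) + gcd(6,39) + gcd(40,16) = 1+1+3+8 = 13.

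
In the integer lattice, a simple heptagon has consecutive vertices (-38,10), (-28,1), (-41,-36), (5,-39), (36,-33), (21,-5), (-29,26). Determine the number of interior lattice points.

Using the shoelace formula, 2A = |((-38)·1 − (-28)·10) + ((-28)·(-36) − (-41)·1) + ((-41)·(-39) − 5·(-36)) + (5·(-33) − 36·(-39)) + (36·(-5) − 21·(-33)) + (21·26 − (-29)·(-5)) + ((-29)·10 − (-38)·26)| = 5921, so the area is 2960.5.
The number of boundary lattice points is Σ gcd(|Δx|,|Δy|) = gcd(10,9) + gcd(13,37) + gcd(46,3) + gcd(31,6) + gcd(15,28) + gcd(50,31) + gcd(9,16) = 1+1+1+1+1+1+1 = 7.
By Pick's theorem A = I + B/2 − 1, so I = 2960.5 − 7/2 + 1 = 2958.

2958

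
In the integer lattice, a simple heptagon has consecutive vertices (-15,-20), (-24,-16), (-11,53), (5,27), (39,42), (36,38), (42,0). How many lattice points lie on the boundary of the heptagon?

The number of boundary lattice points is Σ gcd(|Δx|,|Δy|) = gcd(9,4) + gcd(13,69) + gcd(16,26) + gcd(34,15) + gcd(3,4) + gcd(6,38) + gcd(57,20) = 1+1+2+1+1+2+1 = 9.

9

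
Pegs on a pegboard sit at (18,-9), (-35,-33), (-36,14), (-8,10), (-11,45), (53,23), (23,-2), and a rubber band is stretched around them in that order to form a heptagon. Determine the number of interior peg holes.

Using the shoelace formula, 2A = |(18·(-33) − (-35)·(-9)) + ((-35)·14 − (-36)·(-33)) + ((-36)·10 − (-8)·14) + ((-8)·45 − (-11)·10) + ((-11)·23 − 53·45) + (53·(-2) − 23·23) + (23·(-9) − 18·(-2))| = 6529, so the area is 6529/2.
The number of boundary lattice points is Σ gcd(|Δx|,|Δy|) = gcd(53,24) + gcd(1,47) + gcd(28,4) + gcd(3,35) + gcd(64,22) + gcd(30,25) + gcd(5,7) = 1+1+4+1+2+5+1 = 15.
Pick's theorem gives I = A − B/2 + 1 = 6529/2 − 15/2 + 1 = 3258.

3258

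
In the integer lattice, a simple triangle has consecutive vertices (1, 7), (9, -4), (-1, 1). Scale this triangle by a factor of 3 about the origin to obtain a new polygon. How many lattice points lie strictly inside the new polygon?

304

Using the shoelace formula, 2A = |(1·(-4) − 9·7) + (9·1 − (-1)·(-4)) + ((-1)·7 − 1·1)| = 70, so the area is 35.
Along each edge there are gcd(|Δx|,|Δy|)+1 lattice points, so counting each shared vertex once the boundary has gcd(8,11) + gcd(10,5) + gcd(2,6) = 1+5+2 = 8.
Scaling by 3 multiplies the area by 3² = 9 (so the new area is 315) and multiplies the boundary lattice-point count by 3, giving 24.
By Pick's theorem, the interior count of the dilated polygon is 315 − 24/2 + 1 = 304.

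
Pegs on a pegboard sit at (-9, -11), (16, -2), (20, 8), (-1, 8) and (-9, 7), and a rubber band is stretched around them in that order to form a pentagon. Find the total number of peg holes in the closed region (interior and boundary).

Using the shoelace formula, 2A = |[(-9)·(-2) − 16·(-11)] + [16·8 − 20·(-2)] + [20·8 − (-1)·8] + [(-1)·7 − (-9)·8] + [(-9)·(-11) − (-9)·7]| = 757, so the area is 757/2.
Along each edge there are gcd(|Δx|,|Δy|)+1 lattice points, so counting each shared vertex once the boundary has gcd(25,9) + gcd(4,10) + gcd(21,0) + gcd(8,1) + gcd(0,18) = 1+2+21+1+18 = 43.
Pick's theorem gives I = A − B/2 + 1 = 757/2 − 43/2 + 1 = 358, so the closed region contains I + B = 358 + 43 = 401 lattice points.

401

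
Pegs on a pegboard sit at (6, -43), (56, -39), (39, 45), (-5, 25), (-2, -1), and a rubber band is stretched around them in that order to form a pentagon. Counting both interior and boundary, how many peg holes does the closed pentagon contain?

3787

By the shoelace formula, twice the signed area is |[6·(-39) − 56·(-43)] + [56·45 − 39·(-39)] + [39·25 − (-5)·45] + [(-5)·(-1) − (-2)·25] + [(-2)·(-43) − 6·(-1)]| = 7562, so the area is 3781.
The number of boundary lattice points is Σ gcd(|Δx|,|Δy|) = gcd(50,4) + gcd(17,84) + gcd(44,20) + gcd(3,26) + gcd(8,42) = 2+1+4+1+2 = 10.
Pick's theorem gives I = A − B/2 + 1 = 3781 − 10/2 + 1 = 3777, so the closed region contains I + B = 3777 + 10 = 3787 lattice points.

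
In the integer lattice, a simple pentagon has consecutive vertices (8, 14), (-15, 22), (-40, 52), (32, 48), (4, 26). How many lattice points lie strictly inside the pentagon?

1298

The shoelace formula gives twice the area as |[8·22 − (-15)·14] + [(-15)·52 − (-40)·22] + [(-40)·48 − 32·52] + [32·26 − 4·48] + [4·14 − 8·26]| = 2610, so the area is 1305.
The number of boundary lattice points is Σ gcd(|Δx|,|Δy|) = gcd(23,8) + gcd(25,30) + gcd(72,4) + gcd(28,22) + gcd(4,12) = 1+5+4+2+4 = 16.
By Pick's theorem A = I + B/2 − 1, so I = 1305 − 16/2 + 1 = 1298.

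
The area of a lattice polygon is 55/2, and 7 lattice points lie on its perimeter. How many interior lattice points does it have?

25

From Pick's theorem, I = A − B/2 + 1 = 55/2 − 7/2 + 1 = 25.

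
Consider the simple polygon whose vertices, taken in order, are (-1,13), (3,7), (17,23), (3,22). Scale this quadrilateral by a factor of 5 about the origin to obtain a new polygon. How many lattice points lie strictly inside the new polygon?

3361

The shoelace formula gives twice the area as |[(-1)·7 − 3·13] + [3·23 − 17·7] + [17·22 − 3·23] + [3·13 − (-1)·22]| = 270, so the area is 135.
The number of boundary lattice points is Σ gcd(|Δx|,|Δy|) = gcd(4,6) + gcd(14,16) + gcd(14,1) + gcd(4,9) = 2+2+1+1 = 6.
Scaling by 5 multiplies the area by 5² = 25 (so the new area is 3375) and multiplies the boundary lattice-point count by 5, giving 30.
By Pick's theorem, the interior count of the dilated polygon is 3375 − 30/2 + 1 = 3361.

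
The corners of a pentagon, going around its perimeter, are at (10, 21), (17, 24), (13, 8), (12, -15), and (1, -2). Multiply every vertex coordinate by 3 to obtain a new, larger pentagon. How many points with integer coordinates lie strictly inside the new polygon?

Using the shoelace formula, 2A = |(10·24 − 17·21) + (17·8 − 13·24) + (13·(-15) − 12·8) + (12·(-2) − 1·(-15)) + (1·21 − 10·(-2))| = 552, so the area is 276.
Summing gcd(|Δx|,|Δy|) over the edges gives the boundary count: gcd(7,3) + gcd(4,16) + gcd(1,23) + gcd(11,13) + gcd(9,23) = 1+4+1+1+1 = 8.
Scaling by 3 multiplies the area by 3² = 9 (so the new area is 2484) and multiplies the boundary lattice-point count by 3, giving 24.
By Pick's theorem, the interior count of the dilated polygon is 2484 − 24/2 + 1 = 2473.

2473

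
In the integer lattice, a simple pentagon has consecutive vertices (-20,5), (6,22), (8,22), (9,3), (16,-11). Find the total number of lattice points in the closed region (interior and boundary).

496

Using the shoelace formula, 2A = |[(-20)·22 − 6·5] + [6·22 − 8·22] + [8·3 − 9·22] + [9·(-11) − 16·3] + [16·5 − (-20)·(-11)]| = 975, so the area is 487.5.
Summing gcd(|Δx|,|Δy|) over the edges gives the boundary count: gcd(26,17) + gcd(2,0) + gcd(1,19) + gcd(7,14) + gcd(36,16) = 1+2+1+7+4 = 15.
Pick's theorem gives I = A − B/2 + 1 = 487.5 − 15/2 + 1 = 481, so the closed region contains I + B = 481 + 15 = 496 lattice points.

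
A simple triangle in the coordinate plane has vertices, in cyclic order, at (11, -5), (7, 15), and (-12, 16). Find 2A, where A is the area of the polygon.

376

Using the shoelace formula, 2A = |[11·15 − 7·(-5)] + [7·16 − (-12)·15] + [(-12)·(-5) − 11·16]| = 376, so the area is 188.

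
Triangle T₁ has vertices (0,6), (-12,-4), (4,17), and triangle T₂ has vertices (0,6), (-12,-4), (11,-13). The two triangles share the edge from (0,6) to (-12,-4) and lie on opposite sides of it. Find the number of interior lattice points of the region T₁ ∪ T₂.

214

The union is the simple quadrilateral with vertices (0,6), (4,17), (-12,-4), (11,-13) in order.
Using the shoelace formula, 2A = |(0·17 − 4·6) + (4·(-4) − (-12)·17) + ((-12)·(-13) − 11·(-4)) + (11·6 − 0·(-13))| = 430, so the area is 215.
The number of boundary lattice points is Σ gcd(|Δx|,|Δy|) = gcd(4,11) + gcd(16,21) + gcd(23,9) + gcd(11,19) = 1+1+1+1 = 4.
By Pick's theorem I = A − B/2 + 1 = 215 − 4/2 + 1 = 214.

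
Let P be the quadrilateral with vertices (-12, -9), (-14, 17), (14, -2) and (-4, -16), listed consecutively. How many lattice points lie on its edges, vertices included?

6

Along each edge there are gcd(|Δx|,|Δy|)+1 lattice points, so counting each shared vertex once the boundary has gcd(2,26) + gcd(28,19) + gcd(18,14) + gcd(8,7) = 2+1+2+1 = 6.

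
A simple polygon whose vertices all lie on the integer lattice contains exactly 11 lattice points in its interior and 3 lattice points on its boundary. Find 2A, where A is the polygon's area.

23

By Pick's theorem, A = I + B/2 − 1 = 11 + 3/2 − 1 = 23/2.
Hence 2A = 23.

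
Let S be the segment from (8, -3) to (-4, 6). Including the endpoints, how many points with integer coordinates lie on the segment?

4

The number of lattice points on a segment between lattice points is gcd(|Δx|,|Δy|) + 1 = gcd(12,9) + 1 = 3 + 1 = 4.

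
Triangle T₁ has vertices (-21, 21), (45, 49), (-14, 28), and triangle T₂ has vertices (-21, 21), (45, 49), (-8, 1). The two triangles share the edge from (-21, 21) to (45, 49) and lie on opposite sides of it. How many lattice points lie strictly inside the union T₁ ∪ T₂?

The union is the simple quadrilateral with vertices (-21, 21), (-14, 28), (45, 49), (-8, 1) in order.
Using the shoelace formula, 2A = |[(-21)·28 − (-14)·21] + [(-14)·49 − 45·28] + [45·1 − (-8)·49] + [(-8)·21 − (-21)·1]| = 1950, so the area is 975.
The number of boundary lattice points is Σ gcd(|Δx|,|Δy|) = gcd(7,7) + gcd(59,21) + gcd(53,48) + gcd(13,20) = 7+1+1+1 = 10.
By Pick's theorem I = A − B/2 + 1 = 975 − 10/2 + 1 = 971.

971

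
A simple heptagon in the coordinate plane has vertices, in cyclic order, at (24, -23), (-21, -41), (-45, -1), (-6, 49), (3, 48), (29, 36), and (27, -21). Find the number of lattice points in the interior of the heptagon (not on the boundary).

4449

Using the shoelace formula, 2A = |[24·(-41) − (-21)·(-23)] + [(-21)·(-1) − (-45)·(-41)] + [(-45)·49 − (-6)·(-1)] + [(-6)·48 − 3·49] + [3·36 − 29·48] + [29·(-21) − 27·36] + [27·(-23) − 24·(-21)]| = 8919, so the area is 4459.5.
The number of boundary lattice points is Σ gcd(|Δx|,|Δy|) = gcd(45,18) + gcd(24,40) + gcd(39,50) + gcd(9,1) + gcd(26,12) + gcd(2,57) + gcd(3,2) = 9+8+1+1+2+1+1 = 23.
Pick's theorem gives I = A − B/2 + 1 = 4459.5 − 23/2 + 1 = 4449.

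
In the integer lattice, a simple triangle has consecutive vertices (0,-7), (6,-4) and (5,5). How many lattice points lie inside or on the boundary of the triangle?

The shoelace formula gives twice the area as |(0·(-4) − 6·(-7)) + (6·5 − 5·(-4)) + (5·(-7) − 0·5)| = 57, so the area is 28.5.
The number of boundary lattice points is Σ gcd(|Δx|,|Δy|) = gcd(6,3) + gcd(1,9) + gcd(5,12) = 3+1+1 = 5.
Pick's theorem gives I = A − B/2 + 1 = 28.5 − 5/2 + 1 = 27, so the closed region contains I + B = 27 + 5 = 32 lattice points.

32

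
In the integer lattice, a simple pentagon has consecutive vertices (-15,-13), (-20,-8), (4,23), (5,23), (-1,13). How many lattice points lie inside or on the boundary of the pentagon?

154

The shoelace formula gives twice the area as |((-15)·(-8) − (-20)·(-13)) + ((-20)·23 − 4·(-8)) + (4·23 − 5·23) + (5·13 − (-1)·23) + ((-1)·(-13) − (-15)·13)| = 295, so the area is 147.5.
Along each edge there are gcd(|Δx|,|Δy|)+1 lattice points, so counting each shared vertex once the boundary has gcd(5,5) + gcd(24,31) + gcd(1,0) + gcd(6,10) + gcd(14,26) = 5+1+1+2+2 = 11.
Pick's theorem gives I = A − B/2 + 1 = 147.5 − 11/2 + 1 = 143, so the closed region contains I + B = 143 + 11 = 154 lattice points.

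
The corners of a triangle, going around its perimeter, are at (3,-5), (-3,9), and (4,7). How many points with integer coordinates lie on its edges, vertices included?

4

The number of boundary lattice points is Σ gcd(|Δx|,|Δy|) = gcd(6,14) + gcd(7,2) + gcd(1,12) = 2+1+1 = 4.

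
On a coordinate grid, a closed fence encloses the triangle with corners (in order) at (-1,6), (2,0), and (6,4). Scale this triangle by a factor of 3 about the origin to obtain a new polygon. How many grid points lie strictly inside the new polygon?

151

By the shoelace formula, twice the signed area is |((-1)·0 − 2·6) + (2·4 − 6·0) + (6·6 − (-1)·4)| = 36, so the area is 18.
Summing gcd(|Δx|,|Δy|) over the edges gives the boundary count: gcd(3,6) + gcd(4,4) + gcd(7,2) = 3+4+1 = 8.
Scaling by 3 multiplies the area by 3² = 9 (so the new area is 162) and multiplies the boundary lattice-point count by 3, giving 24.
By Pick's theorem, the interior count of the dilated polygon is 162 − 24/2 + 1 = 151.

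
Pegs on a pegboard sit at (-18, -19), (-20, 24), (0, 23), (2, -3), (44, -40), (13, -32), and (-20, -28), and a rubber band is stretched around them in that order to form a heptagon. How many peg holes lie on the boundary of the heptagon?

The number of boundary lattice points is Σ gcd(|Δx|,|Δy|) = gcd(2,43) + gcd(20,1) + gcd(2,26) + gcd(42,37) + gcd(31,8) + gcd(33,4) + gcd(2,9) = 1+1+2+1+1+1+1 = 8.

8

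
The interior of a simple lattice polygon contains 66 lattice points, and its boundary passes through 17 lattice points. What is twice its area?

Pick's theorem states A = I + B/2 − 1, so A = 66 + 17/2 − 1 = 147/2.
Hence 2A = 147.

147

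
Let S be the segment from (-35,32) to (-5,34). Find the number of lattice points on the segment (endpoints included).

The number of lattice points on a segment between lattice points is gcd(|Δx|,|Δy|) + 1 = gcd(30,2) + 1 = 2 + 1 = 3.

3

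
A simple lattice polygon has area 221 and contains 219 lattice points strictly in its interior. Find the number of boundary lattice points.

6

Pick's theorem gives A = I + B/2 − 1, so B = 2(A − I + 1) = 2(221 − 219 + 1) = 6.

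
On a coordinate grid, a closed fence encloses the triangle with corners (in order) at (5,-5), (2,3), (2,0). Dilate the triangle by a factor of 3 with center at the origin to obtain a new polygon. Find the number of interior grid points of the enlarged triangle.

34

Using the shoelace formula, 2A = |[5·3 − 2·(-5)] + [2·0 − 2·3] + [2·(-5) − 5·0]| = 9, so the area is 9/2.
Along each edge there are gcd(|Δx|,|Δy|)+1 lattice points, so counting each shared vertex once the boundary has gcd(3,8) + gcd(0,3) + gcd(3,5) = 1+3+1 = 5.
Scaling by 3 multiplies the area by 3² = 9 (so the new area is 40.5) and multiplies the boundary lattice-point count by 3, giving 15.
By Pick's theorem, the interior count of the dilated polygon is 40.5 − 15/2 + 1 = 34.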